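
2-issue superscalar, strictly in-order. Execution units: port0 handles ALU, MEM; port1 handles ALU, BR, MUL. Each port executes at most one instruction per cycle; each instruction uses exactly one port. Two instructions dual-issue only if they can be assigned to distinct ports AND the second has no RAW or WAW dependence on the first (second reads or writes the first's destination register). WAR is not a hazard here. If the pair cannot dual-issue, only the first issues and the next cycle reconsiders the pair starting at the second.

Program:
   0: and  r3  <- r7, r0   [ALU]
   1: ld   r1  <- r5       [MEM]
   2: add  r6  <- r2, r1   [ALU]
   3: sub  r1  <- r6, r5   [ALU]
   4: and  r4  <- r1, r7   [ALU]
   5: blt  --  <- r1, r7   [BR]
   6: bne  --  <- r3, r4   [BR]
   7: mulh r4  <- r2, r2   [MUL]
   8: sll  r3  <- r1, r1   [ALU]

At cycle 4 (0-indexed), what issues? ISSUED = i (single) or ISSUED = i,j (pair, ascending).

ISSUED = 6

t=0 i0&i1:and.ALU+ld.MEM ; 2-wide
t=1 i2:add.ALU ; RAW r6
t=2 i3:sub.ALU ; RAW r1
t=3 i4&i5:and.ALU+blt.BR ; 2-wide
t=4 i6:bne.BR ; no-port BR/MUL
t=5 i7&i8:mulh.MUL+sll.ALU ; 2-wide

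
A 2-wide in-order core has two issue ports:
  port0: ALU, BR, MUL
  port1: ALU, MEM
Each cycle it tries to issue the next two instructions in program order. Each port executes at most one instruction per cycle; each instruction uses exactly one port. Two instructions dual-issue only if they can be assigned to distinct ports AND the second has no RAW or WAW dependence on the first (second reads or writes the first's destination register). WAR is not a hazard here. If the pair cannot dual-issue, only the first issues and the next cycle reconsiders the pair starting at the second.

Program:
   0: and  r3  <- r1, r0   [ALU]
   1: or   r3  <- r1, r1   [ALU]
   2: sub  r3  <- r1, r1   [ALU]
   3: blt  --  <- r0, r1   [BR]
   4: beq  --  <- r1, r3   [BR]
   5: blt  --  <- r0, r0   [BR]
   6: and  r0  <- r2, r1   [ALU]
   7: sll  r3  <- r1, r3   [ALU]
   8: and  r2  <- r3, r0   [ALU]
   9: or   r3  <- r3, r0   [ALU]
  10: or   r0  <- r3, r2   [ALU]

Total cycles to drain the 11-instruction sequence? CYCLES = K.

t=0 i0:and.ALU ; WAW r3
t=1 i1:or.ALU ; WAW r3
t=2 i2&i3:sub.ALU+blt.BR ; 2-wide
t=3 i4:beq.BR ; no-port BR/BR
t=4 i5&i6:blt.BR+and.ALU ; 2-wide
t=5 i7:sll.ALU ; RAW r3
t=6 i8&i9:and.ALU+or.ALU ; 2-wide
t=7 i10:or.ALU ; tail

CYCLES = 8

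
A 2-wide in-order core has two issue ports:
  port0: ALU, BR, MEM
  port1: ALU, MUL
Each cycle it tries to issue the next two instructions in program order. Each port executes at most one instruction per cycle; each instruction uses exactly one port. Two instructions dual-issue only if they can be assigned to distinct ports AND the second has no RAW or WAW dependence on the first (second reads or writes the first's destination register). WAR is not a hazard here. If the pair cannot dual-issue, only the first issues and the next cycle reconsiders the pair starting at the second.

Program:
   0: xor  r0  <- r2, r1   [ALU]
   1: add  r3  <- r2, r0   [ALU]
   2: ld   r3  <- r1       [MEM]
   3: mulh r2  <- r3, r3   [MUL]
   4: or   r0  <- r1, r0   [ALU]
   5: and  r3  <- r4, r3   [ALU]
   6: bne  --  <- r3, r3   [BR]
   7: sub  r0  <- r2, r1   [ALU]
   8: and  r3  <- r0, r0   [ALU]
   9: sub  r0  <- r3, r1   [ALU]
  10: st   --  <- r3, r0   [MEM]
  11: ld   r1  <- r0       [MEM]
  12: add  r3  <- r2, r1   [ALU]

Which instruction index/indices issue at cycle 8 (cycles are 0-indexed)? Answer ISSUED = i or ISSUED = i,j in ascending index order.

#0 head=0: xor.ALU i0 RAW r0
#1 head=1: add.ALU i1 WAW r3
#2 head=2: ld.MEM i2 RAW r3
#3 head=3: mulh.MUL+or.ALU i3&i4 dual
#4 head=5: and.ALU i5 RAW r3
#5 head=6: bne.BR+sub.ALU i6&i7 dual
#6 head=8: and.ALU i8 RAW r3
#7 head=9: sub.ALU i9 RAW r0
#8 head=10: st.MEM i10 no-port MEM/MEM
#9 head=11: ld.MEM i11 RAW r1
#10 head=12: add.ALU i12 tail

ISSUED = 10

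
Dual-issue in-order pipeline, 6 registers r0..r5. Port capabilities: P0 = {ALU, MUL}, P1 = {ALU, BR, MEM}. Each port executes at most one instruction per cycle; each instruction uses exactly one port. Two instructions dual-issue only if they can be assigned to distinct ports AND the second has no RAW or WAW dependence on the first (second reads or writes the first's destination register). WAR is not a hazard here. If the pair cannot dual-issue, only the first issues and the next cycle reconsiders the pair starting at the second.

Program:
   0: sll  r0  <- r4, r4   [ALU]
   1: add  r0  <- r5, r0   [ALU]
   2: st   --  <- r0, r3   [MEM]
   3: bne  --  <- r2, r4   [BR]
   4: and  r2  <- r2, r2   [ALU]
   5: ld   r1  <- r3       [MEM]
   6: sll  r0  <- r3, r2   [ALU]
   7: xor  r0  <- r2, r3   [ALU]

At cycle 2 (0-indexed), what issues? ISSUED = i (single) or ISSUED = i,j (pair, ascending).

ISSUED = 2

#0 head=0: sll.ALU i0 RAW+WAW r0
#1 head=1: add.ALU i1 RAW r0
#2 head=2: st.MEM i2 no-port MEM/BR
#3 head=3: bne.BR and.ALU i3/i4 pair
#4 head=5: ld.MEM sll.ALU i5/i6 pair
#5 head=7: xor.ALU i7 tail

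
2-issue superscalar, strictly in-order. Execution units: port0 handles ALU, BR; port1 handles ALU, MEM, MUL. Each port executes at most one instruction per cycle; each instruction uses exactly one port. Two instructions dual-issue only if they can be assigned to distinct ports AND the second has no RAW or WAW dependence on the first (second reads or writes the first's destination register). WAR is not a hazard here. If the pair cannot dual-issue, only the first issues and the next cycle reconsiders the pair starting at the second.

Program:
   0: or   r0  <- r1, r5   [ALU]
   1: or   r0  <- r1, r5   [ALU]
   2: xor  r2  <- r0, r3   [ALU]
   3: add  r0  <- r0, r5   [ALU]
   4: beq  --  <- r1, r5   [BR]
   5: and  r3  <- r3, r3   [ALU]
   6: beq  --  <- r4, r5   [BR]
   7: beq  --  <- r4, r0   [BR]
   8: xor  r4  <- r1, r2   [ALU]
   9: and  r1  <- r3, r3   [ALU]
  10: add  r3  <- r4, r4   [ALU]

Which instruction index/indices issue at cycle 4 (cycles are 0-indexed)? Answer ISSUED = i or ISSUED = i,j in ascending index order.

ISSUED = 6

t=0 i0:or.ALU ; WAW r0
t=1 i1:or.ALU ; RAW r0
t=2 i2,i3:xor.ALU add.ALU ; dual
t=3 i4,i5:beq.BR and.ALU ; dual
t=4 i6:beq.BR ; no-port BR/BR
t=5 i7,i8:beq.BR xor.ALU ; dual
t=6 i9,i10:and.ALU add.ALU ; dual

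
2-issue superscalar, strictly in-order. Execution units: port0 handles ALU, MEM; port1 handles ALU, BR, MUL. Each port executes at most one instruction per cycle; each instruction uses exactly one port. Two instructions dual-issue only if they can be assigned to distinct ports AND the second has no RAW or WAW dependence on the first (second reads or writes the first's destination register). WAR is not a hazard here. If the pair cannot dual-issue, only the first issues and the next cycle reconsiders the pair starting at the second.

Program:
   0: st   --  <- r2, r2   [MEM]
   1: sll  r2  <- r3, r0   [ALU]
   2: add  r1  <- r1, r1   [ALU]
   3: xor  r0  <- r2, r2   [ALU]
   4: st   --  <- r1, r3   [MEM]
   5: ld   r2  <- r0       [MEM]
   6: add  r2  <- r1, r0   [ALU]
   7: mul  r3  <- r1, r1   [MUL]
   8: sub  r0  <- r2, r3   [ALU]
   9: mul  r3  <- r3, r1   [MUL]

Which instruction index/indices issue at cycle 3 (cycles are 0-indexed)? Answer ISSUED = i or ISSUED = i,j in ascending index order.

[0] i0&i1  st sll  -- dual
[1] i2&i3  add xor  -- dual
[2] i4  st  -- no-port MEM/MEM
[3] i5  ld  -- WAW r2
[4] i6&i7  add mul  -- dual
[5] i8&i9  sub mul  -- dual

ISSUED = 5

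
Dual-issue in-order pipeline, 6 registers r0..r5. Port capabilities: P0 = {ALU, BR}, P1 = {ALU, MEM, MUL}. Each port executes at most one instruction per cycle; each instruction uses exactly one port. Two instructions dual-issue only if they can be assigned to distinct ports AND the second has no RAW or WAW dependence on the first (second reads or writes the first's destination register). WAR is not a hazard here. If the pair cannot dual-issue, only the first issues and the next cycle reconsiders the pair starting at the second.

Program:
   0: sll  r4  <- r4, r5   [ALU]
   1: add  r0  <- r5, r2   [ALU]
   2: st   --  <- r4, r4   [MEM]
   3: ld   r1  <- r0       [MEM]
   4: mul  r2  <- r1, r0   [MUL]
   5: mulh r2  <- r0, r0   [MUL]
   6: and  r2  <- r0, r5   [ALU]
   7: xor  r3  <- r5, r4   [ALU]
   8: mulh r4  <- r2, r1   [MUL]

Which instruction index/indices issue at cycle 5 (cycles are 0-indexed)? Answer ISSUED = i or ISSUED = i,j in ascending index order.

ISSUED = 6,7

c0: i0+i1 sll add  pair
c1: i2 st  no-port MEM/MEM
c2: i3 ld  no-port MEM/MUL
c3: i4 mul  no-port MUL/MUL
c4: i5 mulh  WAW r2
c5: i6+i7 and xor  pair
c6: i8 mulh  tail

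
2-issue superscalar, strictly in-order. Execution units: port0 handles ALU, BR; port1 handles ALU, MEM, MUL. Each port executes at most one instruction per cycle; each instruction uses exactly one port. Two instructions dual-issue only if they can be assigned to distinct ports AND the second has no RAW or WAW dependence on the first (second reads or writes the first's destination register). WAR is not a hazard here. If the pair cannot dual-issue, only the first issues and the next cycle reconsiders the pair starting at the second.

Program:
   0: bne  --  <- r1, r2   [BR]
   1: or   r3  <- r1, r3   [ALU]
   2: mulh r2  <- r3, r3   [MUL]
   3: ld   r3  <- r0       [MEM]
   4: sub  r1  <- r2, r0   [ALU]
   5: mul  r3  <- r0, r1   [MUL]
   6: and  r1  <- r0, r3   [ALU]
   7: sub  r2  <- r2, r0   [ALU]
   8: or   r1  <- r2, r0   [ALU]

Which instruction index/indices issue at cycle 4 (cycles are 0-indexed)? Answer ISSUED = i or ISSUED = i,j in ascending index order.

  cy0 -> i0&i1 (bne.BR+or.ALU) 2-wide
  cy1 -> i2 (mulh.MUL) no-port MUL/MEM
  cy2 -> i3&i4 (ld.MEM+sub.ALU) 2-wide
  cy3 -> i5 (mul.MUL) RAW r3
  cy4 -> i6&i7 (and.ALU+sub.ALU) 2-wide
  cy5 -> i8 (or.ALU) tail

ISSUED = 6,7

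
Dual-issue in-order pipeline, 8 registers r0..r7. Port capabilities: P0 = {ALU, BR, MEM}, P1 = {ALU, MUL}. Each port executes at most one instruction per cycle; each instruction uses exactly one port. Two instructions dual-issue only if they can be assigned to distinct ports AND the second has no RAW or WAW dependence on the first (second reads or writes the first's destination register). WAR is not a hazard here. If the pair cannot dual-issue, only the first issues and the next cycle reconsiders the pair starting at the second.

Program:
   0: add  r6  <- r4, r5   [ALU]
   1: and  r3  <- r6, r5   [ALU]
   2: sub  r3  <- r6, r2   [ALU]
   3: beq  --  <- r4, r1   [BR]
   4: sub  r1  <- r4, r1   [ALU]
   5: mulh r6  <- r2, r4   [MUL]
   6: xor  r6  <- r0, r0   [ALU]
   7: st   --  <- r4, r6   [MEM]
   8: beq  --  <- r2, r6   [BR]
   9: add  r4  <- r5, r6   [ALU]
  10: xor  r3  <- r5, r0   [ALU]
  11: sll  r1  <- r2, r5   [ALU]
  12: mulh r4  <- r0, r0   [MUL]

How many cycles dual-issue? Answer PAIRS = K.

PAIRS = 4

c0: i0 add.ALU  RAW r6
c1: i1 and.ALU  WAW r3
c2: i2,i3 sub.ALU beq.BR  dual
c3: i4,i5 sub.ALU mulh.MUL  dual
c4: i6 xor.ALU  RAW r6
c5: i7 st.MEM  no-port MEM/BR
c6: i8,i9 beq.BR add.ALU  dual
c7: i10,i11 xor.ALU sll.ALU  dual
c8: i12 mulh.MUL  tail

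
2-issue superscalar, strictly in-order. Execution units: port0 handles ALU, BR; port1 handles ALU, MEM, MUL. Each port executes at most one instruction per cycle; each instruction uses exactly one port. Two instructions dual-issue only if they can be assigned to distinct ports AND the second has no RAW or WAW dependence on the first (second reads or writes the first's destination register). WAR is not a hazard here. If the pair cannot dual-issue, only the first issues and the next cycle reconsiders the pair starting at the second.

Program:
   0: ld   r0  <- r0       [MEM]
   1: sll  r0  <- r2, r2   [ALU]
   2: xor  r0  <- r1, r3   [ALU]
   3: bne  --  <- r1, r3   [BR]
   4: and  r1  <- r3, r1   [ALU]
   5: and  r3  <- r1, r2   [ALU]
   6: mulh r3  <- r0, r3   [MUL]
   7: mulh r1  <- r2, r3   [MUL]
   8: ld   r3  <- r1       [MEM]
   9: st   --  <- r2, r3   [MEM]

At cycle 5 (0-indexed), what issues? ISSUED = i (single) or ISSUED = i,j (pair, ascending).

0. ld @i0  | WAW r0
1. sll @i1  | WAW r0
2. xor/bne @i2,i3  | dual
3. and @i4  | RAW r1
4. and @i5  | RAW+WAW r3
5. mulh @i6  | no-port MUL/MUL
6. mulh @i7  | no-port MUL/MEM
7. ld @i8  | no-port MEM/MEM
8. st @i9  | tail

ISSUED = 6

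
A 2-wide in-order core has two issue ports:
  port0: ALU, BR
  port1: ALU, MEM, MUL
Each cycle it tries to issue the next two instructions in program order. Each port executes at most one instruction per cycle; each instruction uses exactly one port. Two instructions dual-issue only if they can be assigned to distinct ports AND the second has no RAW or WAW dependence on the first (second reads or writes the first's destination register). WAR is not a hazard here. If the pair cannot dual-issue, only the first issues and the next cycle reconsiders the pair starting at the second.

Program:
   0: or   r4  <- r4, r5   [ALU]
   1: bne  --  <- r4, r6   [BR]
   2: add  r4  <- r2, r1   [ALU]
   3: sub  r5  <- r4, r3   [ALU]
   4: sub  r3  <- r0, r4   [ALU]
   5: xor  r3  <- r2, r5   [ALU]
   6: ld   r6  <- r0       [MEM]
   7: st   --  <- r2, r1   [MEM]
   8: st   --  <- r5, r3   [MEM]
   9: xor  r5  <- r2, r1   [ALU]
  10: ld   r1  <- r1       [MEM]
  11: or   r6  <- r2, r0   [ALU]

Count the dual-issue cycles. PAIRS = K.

0. or @i0  | RAW r4
1. bne;add @i1+i2  | 2-wide
2. sub;sub @i3+i4  | 2-wide
3. xor;ld @i5+i6  | 2-wide
4. st @i7  | no-port MEM/MEM
5. st;xor @i8+i9  | 2-wide
6. ld;or @i10+i11  | 2-wide

PAIRS = 5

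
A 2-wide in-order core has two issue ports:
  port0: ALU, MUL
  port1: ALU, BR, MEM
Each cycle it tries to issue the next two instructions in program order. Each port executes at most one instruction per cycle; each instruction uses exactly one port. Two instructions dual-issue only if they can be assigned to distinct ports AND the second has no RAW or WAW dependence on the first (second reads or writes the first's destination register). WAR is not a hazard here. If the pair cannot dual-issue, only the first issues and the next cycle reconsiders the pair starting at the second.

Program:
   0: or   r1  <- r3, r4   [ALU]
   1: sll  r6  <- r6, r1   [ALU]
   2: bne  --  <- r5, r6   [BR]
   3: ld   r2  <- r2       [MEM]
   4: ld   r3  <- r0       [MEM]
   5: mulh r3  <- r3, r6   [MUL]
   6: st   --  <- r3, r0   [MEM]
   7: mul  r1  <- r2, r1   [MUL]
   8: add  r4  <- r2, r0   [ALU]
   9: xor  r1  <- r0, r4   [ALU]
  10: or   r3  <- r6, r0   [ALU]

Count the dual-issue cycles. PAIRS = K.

0. or.ALU @i0  | RAW r1
1. sll.ALU @i1  | RAW r6
2. bne.BR @i2  | no-port BR/MEM
3. ld.MEM @i3  | no-port MEM/MEM
4. ld.MEM @i4  | RAW+WAW r3
5. mulh.MUL @i5  | RAW r3
6. st.MEM mul.MUL @i6,i7  | 2-wide
7. add.ALU @i8  | RAW r4
8. xor.ALU or.ALU @i9,i10  | 2-wide

PAIRS = 2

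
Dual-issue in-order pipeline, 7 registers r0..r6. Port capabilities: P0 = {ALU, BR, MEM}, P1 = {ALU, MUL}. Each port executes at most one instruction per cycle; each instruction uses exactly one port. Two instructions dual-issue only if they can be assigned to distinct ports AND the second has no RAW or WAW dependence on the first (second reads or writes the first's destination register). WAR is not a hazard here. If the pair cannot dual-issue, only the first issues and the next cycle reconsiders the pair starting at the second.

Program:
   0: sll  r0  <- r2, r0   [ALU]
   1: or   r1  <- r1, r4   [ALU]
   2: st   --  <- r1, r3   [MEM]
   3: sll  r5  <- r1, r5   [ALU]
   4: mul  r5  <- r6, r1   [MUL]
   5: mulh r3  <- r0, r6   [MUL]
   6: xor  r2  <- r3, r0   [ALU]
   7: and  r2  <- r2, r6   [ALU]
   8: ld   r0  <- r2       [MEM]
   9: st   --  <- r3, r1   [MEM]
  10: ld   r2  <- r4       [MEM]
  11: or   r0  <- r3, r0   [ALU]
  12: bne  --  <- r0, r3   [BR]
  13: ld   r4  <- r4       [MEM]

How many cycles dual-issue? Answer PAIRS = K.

PAIRS = 3

0. sll.ALU/or.ALU @i0/i1  | dual
1. st.MEM/sll.ALU @i2/i3  | dual
2. mul.MUL @i4  | no-port MUL/MUL
3. mulh.MUL @i5  | RAW r3
4. xor.ALU @i6  | RAW+WAW r2
5. and.ALU @i7  | RAW r2
6. ld.MEM @i8  | no-port MEM/MEM
7. st.MEM @i9  | no-port MEM/MEM
8. ld.MEM/or.ALU @i10/i11  | dual
9. bne.BR @i12  | no-port BR/MEM
10. ld.MEM @i13  | tail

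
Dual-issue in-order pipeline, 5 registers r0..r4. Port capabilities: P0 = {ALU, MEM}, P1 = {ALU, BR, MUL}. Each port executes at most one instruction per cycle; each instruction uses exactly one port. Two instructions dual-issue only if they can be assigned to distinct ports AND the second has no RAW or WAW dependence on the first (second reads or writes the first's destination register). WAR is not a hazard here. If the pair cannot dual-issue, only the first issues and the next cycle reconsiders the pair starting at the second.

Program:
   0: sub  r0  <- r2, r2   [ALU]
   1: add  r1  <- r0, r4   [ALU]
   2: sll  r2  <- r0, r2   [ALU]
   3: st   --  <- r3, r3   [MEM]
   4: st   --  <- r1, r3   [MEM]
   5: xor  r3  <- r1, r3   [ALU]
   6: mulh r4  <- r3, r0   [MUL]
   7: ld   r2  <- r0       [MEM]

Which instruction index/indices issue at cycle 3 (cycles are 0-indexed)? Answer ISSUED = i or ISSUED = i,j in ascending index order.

ISSUED = 4,5

t=0 i0:sub ; RAW r0
t=1 i1/i2:add;sll ; pair
t=2 i3:st ; no-port MEM/MEM
t=3 i4/i5:st;xor ; pair
t=4 i6/i7:mulh;ld ; pair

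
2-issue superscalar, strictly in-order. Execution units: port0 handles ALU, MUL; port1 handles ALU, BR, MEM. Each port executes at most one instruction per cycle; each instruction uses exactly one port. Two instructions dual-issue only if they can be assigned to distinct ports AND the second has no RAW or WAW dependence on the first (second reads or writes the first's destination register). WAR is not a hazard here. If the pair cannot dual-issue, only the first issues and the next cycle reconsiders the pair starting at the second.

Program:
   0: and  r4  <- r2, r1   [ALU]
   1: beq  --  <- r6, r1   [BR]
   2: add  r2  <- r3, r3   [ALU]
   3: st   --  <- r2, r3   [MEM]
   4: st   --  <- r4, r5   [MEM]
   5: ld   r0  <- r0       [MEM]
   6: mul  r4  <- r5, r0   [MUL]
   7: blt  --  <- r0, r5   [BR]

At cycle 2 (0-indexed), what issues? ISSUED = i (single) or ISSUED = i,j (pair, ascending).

[0] i0,i1  and.ALU;beq.BR  -- dual
[1] i2  add.ALU  -- RAW r2
[2] i3  st.MEM  -- no-port MEM/MEM
[3] i4  st.MEM  -- no-port MEM/MEM
[4] i5  ld.MEM  -- RAW r0
[5] i6,i7  mul.MUL;blt.BR  -- dual

ISSUED = 3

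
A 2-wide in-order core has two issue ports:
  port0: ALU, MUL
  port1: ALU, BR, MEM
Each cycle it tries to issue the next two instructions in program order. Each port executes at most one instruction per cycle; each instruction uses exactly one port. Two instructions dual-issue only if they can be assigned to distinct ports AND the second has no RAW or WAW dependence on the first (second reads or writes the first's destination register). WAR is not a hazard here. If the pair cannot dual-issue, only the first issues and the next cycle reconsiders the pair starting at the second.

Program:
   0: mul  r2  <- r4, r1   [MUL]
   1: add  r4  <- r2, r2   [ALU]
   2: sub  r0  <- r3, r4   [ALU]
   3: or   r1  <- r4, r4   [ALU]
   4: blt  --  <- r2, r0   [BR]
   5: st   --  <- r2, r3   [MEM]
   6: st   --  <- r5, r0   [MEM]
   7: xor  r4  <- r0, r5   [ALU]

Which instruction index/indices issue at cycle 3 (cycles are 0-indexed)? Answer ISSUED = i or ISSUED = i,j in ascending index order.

t=0 i0:mul.MUL ; RAW r2
t=1 i1:add.ALU ; RAW r4
t=2 i2,i3:sub.ALU/or.ALU ; 2-wide
t=3 i4:blt.BR ; no-port BR/MEM
t=4 i5:st.MEM ; no-port MEM/MEM
t=5 i6,i7:st.MEM/xor.ALU ; 2-wide

ISSUED = 4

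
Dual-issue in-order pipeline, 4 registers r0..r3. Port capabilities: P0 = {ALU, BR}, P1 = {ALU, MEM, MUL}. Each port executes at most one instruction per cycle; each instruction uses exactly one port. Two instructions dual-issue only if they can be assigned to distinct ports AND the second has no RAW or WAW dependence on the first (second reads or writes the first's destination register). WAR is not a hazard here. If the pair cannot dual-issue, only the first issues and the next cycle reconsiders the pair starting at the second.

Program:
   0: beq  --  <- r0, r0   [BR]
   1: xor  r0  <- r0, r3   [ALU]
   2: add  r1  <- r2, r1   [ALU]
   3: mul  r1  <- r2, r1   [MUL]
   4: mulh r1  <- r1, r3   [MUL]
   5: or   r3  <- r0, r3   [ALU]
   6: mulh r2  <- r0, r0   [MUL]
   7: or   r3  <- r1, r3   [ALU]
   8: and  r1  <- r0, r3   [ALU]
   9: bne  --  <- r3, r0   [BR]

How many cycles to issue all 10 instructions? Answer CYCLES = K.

#0 head=0: beq;xor i0+i1 pair
#1 head=2: add i2 RAW+WAW r1
#2 head=3: mul i3 no-port MUL/MUL
#3 head=4: mulh;or i4+i5 pair
#4 head=6: mulh;or i6+i7 pair
#5 head=8: and;bne i8+i9 pair

CYCLES = 6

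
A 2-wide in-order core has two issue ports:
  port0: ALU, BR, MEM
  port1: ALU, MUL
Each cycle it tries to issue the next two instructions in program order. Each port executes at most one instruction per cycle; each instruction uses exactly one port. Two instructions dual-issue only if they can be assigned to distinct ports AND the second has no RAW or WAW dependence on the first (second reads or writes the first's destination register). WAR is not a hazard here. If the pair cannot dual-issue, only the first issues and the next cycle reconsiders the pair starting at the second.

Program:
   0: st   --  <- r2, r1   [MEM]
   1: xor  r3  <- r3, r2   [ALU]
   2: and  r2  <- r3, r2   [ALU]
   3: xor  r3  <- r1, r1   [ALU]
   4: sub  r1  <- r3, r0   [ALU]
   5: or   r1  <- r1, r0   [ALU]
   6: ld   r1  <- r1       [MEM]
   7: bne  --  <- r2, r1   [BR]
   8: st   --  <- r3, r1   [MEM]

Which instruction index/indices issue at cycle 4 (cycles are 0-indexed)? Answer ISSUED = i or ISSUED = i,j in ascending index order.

c0: i0,i1 st+xor  dual
c1: i2,i3 and+xor  dual
c2: i4 sub  RAW+WAW r1
c3: i5 or  RAW+WAW r1
c4: i6 ld  no-port MEM/BR
c5: i7 bne  no-port BR/MEM
c6: i8 st  tail

ISSUED = 6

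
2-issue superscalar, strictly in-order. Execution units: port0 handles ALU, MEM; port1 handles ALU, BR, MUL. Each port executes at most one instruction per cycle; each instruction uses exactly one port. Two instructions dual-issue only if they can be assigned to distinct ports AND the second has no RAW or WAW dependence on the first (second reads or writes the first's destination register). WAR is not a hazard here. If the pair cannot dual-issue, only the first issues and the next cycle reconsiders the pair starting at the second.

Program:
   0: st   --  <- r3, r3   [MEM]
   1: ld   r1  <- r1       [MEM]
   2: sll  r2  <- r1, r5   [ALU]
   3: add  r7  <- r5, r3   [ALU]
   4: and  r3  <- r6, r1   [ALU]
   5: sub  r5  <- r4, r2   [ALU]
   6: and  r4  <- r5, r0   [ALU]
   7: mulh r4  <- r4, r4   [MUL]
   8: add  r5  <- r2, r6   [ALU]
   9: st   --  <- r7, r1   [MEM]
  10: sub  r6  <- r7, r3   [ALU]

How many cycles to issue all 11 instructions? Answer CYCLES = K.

t=0 i0:st.MEM ; no-port MEM/MEM
t=1 i1:ld.MEM ; RAW r1
t=2 i2+i3:sll.ALU;add.ALU ; pair
t=3 i4+i5:and.ALU;sub.ALU ; pair
t=4 i6:and.ALU ; RAW+WAW r4
t=5 i7+i8:mulh.MUL;add.ALU ; pair
t=6 i9+i10:st.MEM;sub.ALU ; pair

CYCLES = 7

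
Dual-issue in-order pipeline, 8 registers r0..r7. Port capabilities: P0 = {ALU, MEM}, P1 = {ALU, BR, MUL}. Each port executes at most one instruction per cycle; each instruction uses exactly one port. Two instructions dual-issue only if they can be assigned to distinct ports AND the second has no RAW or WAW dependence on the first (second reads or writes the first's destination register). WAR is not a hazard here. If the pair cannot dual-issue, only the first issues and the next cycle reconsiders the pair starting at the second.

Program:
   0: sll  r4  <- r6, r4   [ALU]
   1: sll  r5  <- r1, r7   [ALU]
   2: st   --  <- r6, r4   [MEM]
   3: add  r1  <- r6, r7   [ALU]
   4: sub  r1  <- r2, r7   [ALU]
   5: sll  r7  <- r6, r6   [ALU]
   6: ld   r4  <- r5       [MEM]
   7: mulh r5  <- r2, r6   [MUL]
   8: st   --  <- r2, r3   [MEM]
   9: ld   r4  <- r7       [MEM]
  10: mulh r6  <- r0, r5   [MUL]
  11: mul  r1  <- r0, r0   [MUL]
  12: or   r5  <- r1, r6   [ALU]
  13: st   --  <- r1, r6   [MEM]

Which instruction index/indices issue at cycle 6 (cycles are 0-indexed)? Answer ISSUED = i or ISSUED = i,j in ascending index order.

ISSUED = 11

0. sll.ALU sll.ALU @i0/i1  | 2-wide
1. st.MEM add.ALU @i2/i3  | 2-wide
2. sub.ALU sll.ALU @i4/i5  | 2-wide
3. ld.MEM mulh.MUL @i6/i7  | 2-wide
4. st.MEM @i8  | no-port MEM/MEM
5. ld.MEM mulh.MUL @i9/i10  | 2-wide
6. mul.MUL @i11  | RAW r1
7. or.ALU st.MEM @i12/i13  | 2-wide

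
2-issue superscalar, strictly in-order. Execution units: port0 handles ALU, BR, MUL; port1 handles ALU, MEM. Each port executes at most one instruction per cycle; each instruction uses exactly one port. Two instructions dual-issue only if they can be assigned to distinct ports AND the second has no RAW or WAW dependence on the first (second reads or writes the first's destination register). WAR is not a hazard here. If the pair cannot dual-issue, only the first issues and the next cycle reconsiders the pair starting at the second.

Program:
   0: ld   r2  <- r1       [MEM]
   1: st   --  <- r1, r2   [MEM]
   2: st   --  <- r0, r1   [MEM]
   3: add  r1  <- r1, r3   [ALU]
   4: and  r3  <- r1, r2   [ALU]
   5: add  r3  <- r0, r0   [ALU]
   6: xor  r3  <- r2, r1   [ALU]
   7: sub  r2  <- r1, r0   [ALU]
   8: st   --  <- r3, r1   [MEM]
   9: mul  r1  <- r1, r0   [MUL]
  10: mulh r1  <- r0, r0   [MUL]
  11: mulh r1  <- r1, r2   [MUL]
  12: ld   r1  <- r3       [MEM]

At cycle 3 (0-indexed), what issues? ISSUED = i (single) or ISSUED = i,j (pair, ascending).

ISSUED = 4

  cy0 -> i0 (ld) no-port MEM/MEM
  cy1 -> i1 (st) no-port MEM/MEM
  cy2 -> i2/i3 (st;add) dual
  cy3 -> i4 (and) WAW r3
  cy4 -> i5 (add) WAW r3
  cy5 -> i6/i7 (xor;sub) dual
  cy6 -> i8/i9 (st;mul) dual
  cy7 -> i10 (mulh) no-port MUL/MUL
  cy8 -> i11 (mulh) WAW r1
  cy9 -> i12 (ld) tail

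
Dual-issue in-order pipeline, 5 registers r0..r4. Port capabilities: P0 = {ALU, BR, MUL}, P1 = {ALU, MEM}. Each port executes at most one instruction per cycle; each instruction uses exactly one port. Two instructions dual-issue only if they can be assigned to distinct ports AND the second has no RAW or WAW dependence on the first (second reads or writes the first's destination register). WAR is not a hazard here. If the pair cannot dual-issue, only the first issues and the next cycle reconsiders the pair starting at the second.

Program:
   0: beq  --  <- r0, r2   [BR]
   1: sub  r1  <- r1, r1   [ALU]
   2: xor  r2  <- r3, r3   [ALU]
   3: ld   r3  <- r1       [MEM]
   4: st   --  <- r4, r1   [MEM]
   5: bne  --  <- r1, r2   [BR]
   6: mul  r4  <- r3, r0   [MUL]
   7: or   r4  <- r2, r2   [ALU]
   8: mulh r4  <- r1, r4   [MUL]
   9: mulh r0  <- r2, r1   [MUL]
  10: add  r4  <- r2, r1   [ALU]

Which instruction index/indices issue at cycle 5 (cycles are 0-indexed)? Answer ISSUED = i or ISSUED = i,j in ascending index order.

t=0 i0&i1:beq sub ; pair
t=1 i2&i3:xor ld ; pair
t=2 i4&i5:st bne ; pair
t=3 i6:mul ; WAW r4
t=4 i7:or ; RAW+WAW r4
t=5 i8:mulh ; no-port MUL/MUL
t=6 i9&i10:mulh add ; pair

ISSUED = 8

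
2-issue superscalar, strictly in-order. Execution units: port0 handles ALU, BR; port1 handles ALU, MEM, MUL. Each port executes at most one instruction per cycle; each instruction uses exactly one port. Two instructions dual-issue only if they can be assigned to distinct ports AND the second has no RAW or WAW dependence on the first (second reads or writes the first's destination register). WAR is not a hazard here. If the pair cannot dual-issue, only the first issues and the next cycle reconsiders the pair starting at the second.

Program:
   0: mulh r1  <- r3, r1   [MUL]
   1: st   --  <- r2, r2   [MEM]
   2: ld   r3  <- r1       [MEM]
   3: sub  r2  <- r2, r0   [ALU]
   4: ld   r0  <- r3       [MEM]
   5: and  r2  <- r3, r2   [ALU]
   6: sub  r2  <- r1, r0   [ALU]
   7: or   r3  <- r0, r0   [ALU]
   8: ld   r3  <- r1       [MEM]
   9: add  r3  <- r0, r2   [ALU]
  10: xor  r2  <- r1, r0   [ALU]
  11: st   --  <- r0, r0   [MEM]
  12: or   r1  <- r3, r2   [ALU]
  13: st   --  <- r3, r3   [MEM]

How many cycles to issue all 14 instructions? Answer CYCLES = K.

[0] i0  mulh.MUL  -- no-port MUL/MEM
[1] i1  st.MEM  -- no-port MEM/MEM
[2] i2,i3  ld.MEM sub.ALU  -- dual
[3] i4,i5  ld.MEM and.ALU  -- dual
[4] i6,i7  sub.ALU or.ALU  -- dual
[5] i8  ld.MEM  -- WAW r3
[6] i9,i10  add.ALU xor.ALU  -- dual
[7] i11,i12  st.MEM or.ALU  -- dual
[8] i13  st.MEM  -- tail

CYCLES = 9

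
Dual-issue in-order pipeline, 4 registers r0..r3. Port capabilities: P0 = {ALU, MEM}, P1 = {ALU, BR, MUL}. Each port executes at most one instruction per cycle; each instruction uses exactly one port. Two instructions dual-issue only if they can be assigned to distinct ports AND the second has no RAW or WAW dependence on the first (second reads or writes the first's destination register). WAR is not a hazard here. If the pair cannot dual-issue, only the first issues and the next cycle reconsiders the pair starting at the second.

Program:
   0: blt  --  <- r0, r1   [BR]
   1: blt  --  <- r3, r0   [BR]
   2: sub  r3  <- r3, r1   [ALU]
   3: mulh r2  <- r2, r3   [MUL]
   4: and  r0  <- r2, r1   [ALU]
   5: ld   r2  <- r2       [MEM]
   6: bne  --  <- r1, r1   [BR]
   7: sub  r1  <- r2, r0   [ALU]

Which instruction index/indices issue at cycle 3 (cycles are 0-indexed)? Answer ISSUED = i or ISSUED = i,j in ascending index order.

ISSUED = 4,5

0. blt @i0  | no-port BR/BR
1. blt sub @i1,i2  | pair
2. mulh @i3  | RAW r2
3. and ld @i4,i5  | pair
4. bne sub @i6,i7  | pair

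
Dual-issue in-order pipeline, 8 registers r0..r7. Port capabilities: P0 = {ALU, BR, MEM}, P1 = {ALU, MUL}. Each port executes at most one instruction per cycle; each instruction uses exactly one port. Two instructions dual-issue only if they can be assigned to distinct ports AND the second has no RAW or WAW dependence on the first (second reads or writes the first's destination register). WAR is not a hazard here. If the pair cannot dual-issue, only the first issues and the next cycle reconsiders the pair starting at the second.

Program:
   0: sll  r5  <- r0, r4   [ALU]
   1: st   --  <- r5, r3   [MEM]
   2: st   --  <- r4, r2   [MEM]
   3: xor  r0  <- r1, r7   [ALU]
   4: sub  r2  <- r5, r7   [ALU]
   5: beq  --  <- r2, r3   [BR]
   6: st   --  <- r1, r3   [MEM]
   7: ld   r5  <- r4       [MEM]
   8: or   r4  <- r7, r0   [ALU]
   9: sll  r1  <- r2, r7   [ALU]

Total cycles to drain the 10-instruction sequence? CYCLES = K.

t=0 i0:sll.ALU ; RAW r5
t=1 i1:st.MEM ; no-port MEM/MEM
t=2 i2+i3:st.MEM;xor.ALU ; 2-wide
t=3 i4:sub.ALU ; RAW r2
t=4 i5:beq.BR ; no-port BR/MEM
t=5 i6:st.MEM ; no-port MEM/MEM
t=6 i7+i8:ld.MEM;or.ALU ; 2-wide
t=7 i9:sll.ALU ; tail

CYCLES = 8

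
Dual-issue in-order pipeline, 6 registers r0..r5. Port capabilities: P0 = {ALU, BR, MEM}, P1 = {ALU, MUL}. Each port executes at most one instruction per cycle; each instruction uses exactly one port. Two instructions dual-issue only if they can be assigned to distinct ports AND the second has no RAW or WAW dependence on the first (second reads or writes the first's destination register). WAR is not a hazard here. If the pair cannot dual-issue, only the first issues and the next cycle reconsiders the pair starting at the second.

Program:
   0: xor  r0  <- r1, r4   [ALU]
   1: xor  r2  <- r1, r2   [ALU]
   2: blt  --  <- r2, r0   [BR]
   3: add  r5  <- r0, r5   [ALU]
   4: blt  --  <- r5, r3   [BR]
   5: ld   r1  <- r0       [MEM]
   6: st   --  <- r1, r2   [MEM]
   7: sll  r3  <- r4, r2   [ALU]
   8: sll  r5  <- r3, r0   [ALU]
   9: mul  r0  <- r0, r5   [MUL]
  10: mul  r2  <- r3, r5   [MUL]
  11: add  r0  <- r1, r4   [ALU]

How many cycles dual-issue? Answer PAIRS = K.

PAIRS = 4

[0] i0,i1  xor/xor  -- 2-wide
[1] i2,i3  blt/add  -- 2-wide
[2] i4  blt  -- no-port BR/MEM
[3] i5  ld  -- no-port MEM/MEM
[4] i6,i7  st/sll  -- 2-wide
[5] i8  sll  -- RAW r5
[6] i9  mul  -- no-port MUL/MUL
[7] i10,i11  mul/add  -- 2-wide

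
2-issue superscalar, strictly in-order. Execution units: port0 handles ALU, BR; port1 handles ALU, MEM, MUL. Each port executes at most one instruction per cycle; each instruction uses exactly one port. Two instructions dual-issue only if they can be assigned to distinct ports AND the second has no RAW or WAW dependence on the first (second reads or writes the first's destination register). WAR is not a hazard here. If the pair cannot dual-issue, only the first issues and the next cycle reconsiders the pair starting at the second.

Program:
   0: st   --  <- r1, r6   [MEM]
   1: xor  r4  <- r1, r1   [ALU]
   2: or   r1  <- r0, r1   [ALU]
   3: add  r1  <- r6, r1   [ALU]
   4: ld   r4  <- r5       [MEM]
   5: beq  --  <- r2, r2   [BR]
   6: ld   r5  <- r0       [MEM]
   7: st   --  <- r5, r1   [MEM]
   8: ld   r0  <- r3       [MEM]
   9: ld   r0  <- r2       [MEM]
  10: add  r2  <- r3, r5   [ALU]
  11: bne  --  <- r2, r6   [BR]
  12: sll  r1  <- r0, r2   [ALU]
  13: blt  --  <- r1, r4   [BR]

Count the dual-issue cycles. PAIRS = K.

  cy0 -> i0+i1 (st xor) dual
  cy1 -> i2 (or) RAW+WAW r1
  cy2 -> i3+i4 (add ld) dual
  cy3 -> i5+i6 (beq ld) dual
  cy4 -> i7 (st) no-port MEM/MEM
  cy5 -> i8 (ld) no-port MEM/MEM
  cy6 -> i9+i10 (ld add) dual
  cy7 -> i11+i12 (bne sll) dual
  cy8 -> i13 (blt) tail

PAIRS = 5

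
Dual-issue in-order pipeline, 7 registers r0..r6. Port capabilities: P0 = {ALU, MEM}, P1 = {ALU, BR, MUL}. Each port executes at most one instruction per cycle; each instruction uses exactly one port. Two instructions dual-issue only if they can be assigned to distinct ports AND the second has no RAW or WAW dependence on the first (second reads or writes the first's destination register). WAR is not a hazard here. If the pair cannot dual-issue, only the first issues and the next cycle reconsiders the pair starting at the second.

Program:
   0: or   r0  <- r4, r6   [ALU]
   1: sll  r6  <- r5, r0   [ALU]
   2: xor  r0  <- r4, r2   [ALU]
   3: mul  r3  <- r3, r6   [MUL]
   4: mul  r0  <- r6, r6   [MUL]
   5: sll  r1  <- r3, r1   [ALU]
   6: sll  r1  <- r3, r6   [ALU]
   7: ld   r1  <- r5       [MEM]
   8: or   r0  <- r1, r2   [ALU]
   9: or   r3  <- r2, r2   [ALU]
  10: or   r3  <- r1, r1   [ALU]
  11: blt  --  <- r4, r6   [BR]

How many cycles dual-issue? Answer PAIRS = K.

#0 head=0: or i0 RAW r0
#1 head=1: sll/xor i1&i2 pair
#2 head=3: mul i3 no-port MUL/MUL
#3 head=4: mul/sll i4&i5 pair
#4 head=6: sll i6 WAW r1
#5 head=7: ld i7 RAW r1
#6 head=8: or/or i8&i9 pair
#7 head=10: or/blt i10&i11 pair

PAIRS = 4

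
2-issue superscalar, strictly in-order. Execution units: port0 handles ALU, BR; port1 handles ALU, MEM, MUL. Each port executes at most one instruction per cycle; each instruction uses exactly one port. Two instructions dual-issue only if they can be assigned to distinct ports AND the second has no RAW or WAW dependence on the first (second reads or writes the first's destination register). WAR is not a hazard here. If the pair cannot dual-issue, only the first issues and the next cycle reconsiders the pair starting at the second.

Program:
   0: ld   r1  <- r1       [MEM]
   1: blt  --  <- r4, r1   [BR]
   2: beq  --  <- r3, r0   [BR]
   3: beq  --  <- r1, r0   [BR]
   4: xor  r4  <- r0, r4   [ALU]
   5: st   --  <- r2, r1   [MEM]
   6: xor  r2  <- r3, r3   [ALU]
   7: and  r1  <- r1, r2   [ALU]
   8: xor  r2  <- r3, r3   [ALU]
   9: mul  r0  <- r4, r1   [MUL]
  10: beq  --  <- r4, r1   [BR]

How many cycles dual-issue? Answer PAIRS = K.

PAIRS = 4

  cy0 -> i0 (ld) RAW r1
  cy1 -> i1 (blt) no-port BR/BR
  cy2 -> i2 (beq) no-port BR/BR
  cy3 -> i3,i4 (beq/xor) dual
  cy4 -> i5,i6 (st/xor) dual
  cy5 -> i7,i8 (and/xor) dual
  cy6 -> i9,i10 (mul/beq) dual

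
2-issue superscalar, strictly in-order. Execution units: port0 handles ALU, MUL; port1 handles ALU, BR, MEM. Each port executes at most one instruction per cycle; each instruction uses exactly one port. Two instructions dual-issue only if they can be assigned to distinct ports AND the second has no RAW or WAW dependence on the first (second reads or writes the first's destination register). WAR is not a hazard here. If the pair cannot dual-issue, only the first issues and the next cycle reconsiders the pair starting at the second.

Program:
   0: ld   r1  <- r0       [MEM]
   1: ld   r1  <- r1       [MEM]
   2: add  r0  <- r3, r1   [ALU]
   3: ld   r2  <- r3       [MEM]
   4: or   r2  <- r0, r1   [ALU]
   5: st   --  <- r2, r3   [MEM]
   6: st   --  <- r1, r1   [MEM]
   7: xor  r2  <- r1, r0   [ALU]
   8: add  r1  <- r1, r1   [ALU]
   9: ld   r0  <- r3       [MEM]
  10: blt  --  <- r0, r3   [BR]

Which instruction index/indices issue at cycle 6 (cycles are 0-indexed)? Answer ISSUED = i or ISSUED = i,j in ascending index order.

ISSUED = 8,9

0. ld @i0  | no-port MEM/MEM
1. ld @i1  | RAW r1
2. add/ld @i2&i3  | dual
3. or @i4  | RAW r2
4. st @i5  | no-port MEM/MEM
5. st/xor @i6&i7  | dual
6. add/ld @i8&i9  | dual
7. blt @i10  | tail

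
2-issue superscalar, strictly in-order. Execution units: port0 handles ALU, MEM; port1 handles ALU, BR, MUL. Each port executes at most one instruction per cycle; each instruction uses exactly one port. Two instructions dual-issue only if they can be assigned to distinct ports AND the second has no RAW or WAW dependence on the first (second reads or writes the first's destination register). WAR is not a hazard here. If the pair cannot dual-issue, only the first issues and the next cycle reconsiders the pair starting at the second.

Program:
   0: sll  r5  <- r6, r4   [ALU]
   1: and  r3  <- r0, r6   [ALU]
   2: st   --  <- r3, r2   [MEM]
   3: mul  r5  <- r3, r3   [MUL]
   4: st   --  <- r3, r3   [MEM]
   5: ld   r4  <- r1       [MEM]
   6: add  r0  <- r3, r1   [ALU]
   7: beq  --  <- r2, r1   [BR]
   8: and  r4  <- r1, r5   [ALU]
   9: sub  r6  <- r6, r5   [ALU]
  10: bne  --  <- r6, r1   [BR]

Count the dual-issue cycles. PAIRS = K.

t=0 i0,i1:sll.ALU and.ALU ; dual
t=1 i2,i3:st.MEM mul.MUL ; dual
t=2 i4:st.MEM ; no-port MEM/MEM
t=3 i5,i6:ld.MEM add.ALU ; dual
t=4 i7,i8:beq.BR and.ALU ; dual
t=5 i9:sub.ALU ; RAW r6
t=6 i10:bne.BR ; tail

PAIRS = 4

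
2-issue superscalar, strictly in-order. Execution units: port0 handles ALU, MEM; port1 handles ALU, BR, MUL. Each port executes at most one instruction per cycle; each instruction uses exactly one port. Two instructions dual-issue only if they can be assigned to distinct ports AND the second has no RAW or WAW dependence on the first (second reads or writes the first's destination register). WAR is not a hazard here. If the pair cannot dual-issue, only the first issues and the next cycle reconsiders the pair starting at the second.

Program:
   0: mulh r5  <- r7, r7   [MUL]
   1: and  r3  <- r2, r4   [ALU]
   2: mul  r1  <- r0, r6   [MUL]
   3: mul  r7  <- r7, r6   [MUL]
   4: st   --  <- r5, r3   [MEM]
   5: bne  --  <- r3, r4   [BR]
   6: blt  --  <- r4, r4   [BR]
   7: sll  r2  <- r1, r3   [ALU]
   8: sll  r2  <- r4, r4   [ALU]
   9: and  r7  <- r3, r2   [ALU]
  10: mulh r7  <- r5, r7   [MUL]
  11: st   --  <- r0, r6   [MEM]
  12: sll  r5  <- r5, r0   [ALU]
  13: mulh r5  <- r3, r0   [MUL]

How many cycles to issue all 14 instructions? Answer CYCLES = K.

c0: i0+i1 mulh/and  2-wide
c1: i2 mul  no-port MUL/MUL
c2: i3+i4 mul/st  2-wide
c3: i5 bne  no-port BR/BR
c4: i6+i7 blt/sll  2-wide
c5: i8 sll  RAW r2
c6: i9 and  RAW+WAW r7
c7: i10+i11 mulh/st  2-wide
c8: i12 sll  WAW r5
c9: i13 mulh  tail

CYCLES = 10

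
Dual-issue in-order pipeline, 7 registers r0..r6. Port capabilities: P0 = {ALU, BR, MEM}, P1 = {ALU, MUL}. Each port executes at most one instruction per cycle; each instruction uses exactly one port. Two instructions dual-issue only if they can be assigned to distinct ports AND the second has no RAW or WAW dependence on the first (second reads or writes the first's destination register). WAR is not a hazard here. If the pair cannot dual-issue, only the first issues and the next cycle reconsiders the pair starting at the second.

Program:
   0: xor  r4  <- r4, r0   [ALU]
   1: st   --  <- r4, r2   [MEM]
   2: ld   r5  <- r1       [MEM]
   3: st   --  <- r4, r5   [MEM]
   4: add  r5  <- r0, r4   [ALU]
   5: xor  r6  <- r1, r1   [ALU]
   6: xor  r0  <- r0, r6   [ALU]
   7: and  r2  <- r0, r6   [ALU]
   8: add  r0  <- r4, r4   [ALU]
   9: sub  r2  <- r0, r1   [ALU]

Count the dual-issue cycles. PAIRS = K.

0. xor @i0  | RAW r4
1. st @i1  | no-port MEM/MEM
2. ld @i2  | no-port MEM/MEM
3. st;add @i3&i4  | dual
4. xor @i5  | RAW r6
5. xor @i6  | RAW r0
6. and;add @i7&i8  | dual
7. sub @i9  | tail

PAIRS = 2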